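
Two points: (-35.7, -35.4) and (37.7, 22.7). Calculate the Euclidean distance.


dx = 37.7 + 35.7 = 73.4
dy = 22.7 + 35.4 = 58.1
d = sqrt(5387.56 + 3375.61) = sqrt(8763.17) = 93.6118

93.6118


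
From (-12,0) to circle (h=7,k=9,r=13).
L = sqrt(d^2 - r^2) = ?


d = sqrt((-12-7)^2 + (0-9)^2) = sqrt(361+81) = 21.0238
L = sqrt(442.0000 - 169) = sqrt(273.0000) = 16.5227

16.5227


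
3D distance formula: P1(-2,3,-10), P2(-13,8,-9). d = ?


dx=-11, dy=5, dz=1
d = sqrt(121+25+1) = sqrt(147) = 12.1244

12.1244


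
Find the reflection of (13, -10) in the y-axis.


Reflection rule for y-axis: (-x, y)
(13, -10) -> (-13, -10)

(-13, -10)


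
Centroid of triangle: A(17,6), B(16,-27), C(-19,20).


Gx = (17+16- 19)/3 = 14/3 = 4.6667
Gy = (6- 27+20)/3 = -1/3 = -0.3333

G = (4.6667, -0.3333)


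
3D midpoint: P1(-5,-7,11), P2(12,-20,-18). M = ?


Mx = (-5+12)/2 = 3.5000
My = (-7- 20)/2 = -13.5000
Mz = (11- 18)/2 = -3.5000

M = (3.5000, -13.5000, -3.5000)


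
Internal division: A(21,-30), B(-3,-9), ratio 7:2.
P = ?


Px = (7*(-3) + 2*21)/9 = 21/9 = 2.3333
Py = (7*(-9) + 2*(-30))/9 = -123/9 = -13.6667

P = (2.3333, -13.6667)


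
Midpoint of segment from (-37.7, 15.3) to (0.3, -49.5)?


Mx = (-37.7 + 0.3)/2 = -37.4/2 = -18.7000
My = (15.3 - 49.5)/2 = -34.2/2 = -17.1000

(-18.7000, -17.1000)


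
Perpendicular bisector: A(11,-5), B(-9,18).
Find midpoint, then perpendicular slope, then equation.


Midpoint = (1, 6.5)
Slope of AB = dy/dx = 23/(-20) = -1.1500
Perp slope = -dx/dy = 20/23 = 0.8696
b = My - (perp slope)*Mx = 6.5 + (-20*1)/23 = 6.5 - 0.8696 = 5.6304

y = 0.8696x + 5.6304


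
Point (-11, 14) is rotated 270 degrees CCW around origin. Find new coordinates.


cos(270) = 0, sin(270) = -1
x' = -11*0 - 14*(-1) = 14
y' = -11*(-1) + 14*0 = 11

(14, 11)


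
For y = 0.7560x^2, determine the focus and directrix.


a = 0.7560
1/(4a) = 0.3307
Focus = (0, 0.3307)
Directrix: y = -0.3307

Focus = (0, 0.3307), Directrix: y = -0.3307


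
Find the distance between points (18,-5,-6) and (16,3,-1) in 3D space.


dx=-2, dy=8, dz=5
d = sqrt(4+64+25) = sqrt(93) = 9.6437

9.6437


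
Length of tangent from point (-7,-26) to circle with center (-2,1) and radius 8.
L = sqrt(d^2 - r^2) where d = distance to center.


d = sqrt((-7+ 2)^2 + (-26-1)^2) = sqrt(25+729) = 27.4591
L = sqrt(754.0000 - 64) = sqrt(690.0000) = 26.2679

26.2679


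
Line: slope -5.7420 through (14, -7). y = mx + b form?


y + 7 = -5.7420(x - 14)
y = -5.7420x - 7 + 5.7420*14
y = -5.7420x + 73.3880

y = -5.7420x + 73.3880


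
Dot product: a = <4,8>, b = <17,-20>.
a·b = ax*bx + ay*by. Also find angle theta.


a·b = 4*17 + 8*(-20) = 68 - 160 = -92
|a| = sqrt(16+64) = 8.9443
|b| = sqrt(289+400) = 26.2488
cos(theta) = -92/(sqrt(80)*sqrt(689)) = -92/sqrt(55120) = -0.391862
theta = arccos(-92/sqrt(55120)) = 113.0704 degrees

a·b = -92, theta = 113.0704 deg


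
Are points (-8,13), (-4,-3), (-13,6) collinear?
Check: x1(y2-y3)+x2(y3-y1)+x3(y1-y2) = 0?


-8*(-3-6) - 4*(6-13) - 13*(13+ 3)
= 72 + 28 - 208 = -108

No, not collinear (determinant = -108)


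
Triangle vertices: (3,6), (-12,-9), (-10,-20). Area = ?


3*(-9+ 20) = 33
-12*(-20-6) = 312
-10*(6+ 9) = -150
sum = 195
Area = |195|/2 = 97.5000

97.5000 sq units


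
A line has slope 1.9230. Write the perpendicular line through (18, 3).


Perpendicular slope = -1/m1 = -1/1.9230 = -0.5200
b2 = y0 - m2*x0 = 3 + 18/1.9230 = 3 + 9.3604 = 12.3604

y = -0.5200x + 12.3604


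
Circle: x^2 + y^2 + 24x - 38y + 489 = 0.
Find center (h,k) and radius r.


h = -D/2 = -24/2 = -12
k = -E/2 = 38/2 = 19
r^2 = h^2 + k^2 - F = 144 + 361 - 489 = 16
r = 4

Center (-12, 19), radius = 4


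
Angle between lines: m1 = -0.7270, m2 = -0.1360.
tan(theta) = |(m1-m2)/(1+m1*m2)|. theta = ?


m1-m2 = -0.591
1+m1*m2 = 1.098872
tan(theta) = |-0.591/1.098872| = 0.537824
theta = arctan(|-0.591/1.098872|) = 28.2724 degrees (acute angle)

28.2724 degrees


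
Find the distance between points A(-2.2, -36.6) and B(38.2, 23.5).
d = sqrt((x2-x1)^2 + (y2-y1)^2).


dx = 38.2 + 2.2 = 40.4
dy = 23.5 + 36.6 = 60.1
d = sqrt(1632.16 + 3612.01) = sqrt(5244.17) = 72.4166

72.4166


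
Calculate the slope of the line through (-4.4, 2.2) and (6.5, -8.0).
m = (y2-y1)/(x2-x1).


dy = -8.0 - 2.2 = -10.2
dx = 6.5 + 4.4 = 10.9
m = -10.2/10.9 = -0.9358

m = -0.9358


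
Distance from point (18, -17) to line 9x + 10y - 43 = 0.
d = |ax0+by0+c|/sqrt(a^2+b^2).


|9*18 + 10*(-17) - 43| = |-51| = 51
sqrt(81 + 100) = sqrt(181) = 13.4536
d = 51/sqrt(181) = 3.7908

3.7908


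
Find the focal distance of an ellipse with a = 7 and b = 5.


c^2 = 7^2 - 5^2 = 49 - 25 = 24
c = sqrt(24) = 4.8990

c = 4.8990


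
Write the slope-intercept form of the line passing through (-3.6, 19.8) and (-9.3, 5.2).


m = (-14.6)/(-5.7) = 2.5614
b = y1 - m*x1 = 19.8 - (-14.6*(-3.6))/(-5.7) = 19.8 + 9.2211 = 29.0211

y = 2.5614x + 29.0211


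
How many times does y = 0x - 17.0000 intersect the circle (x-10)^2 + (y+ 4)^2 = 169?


Substitute y = 0x - 17.0000: (x-10)^2 + (0x- 17.0000+ 4)^2 = 169
Expand to Ax^2 + Bx + C = 0, where b-k = -13
A = 1+m^2 = 1
B = 2(m(b-k) - h) = 2(0*(-13) - 10) = -20
C = h^2 + (b-k)^2 - r^2 = 100 + 169 - 169 = 100
disc = B^2-4AC = 400.0000 - 400.0000 = 0
disc = 0

1 intersection point (tangent)


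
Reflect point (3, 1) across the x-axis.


Reflection rule for x-axis: (x, -y)
(3, 1) -> (3, -1)

(3, -1)


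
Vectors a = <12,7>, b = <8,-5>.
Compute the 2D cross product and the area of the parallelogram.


cross = 12*(-5) - 7*8 = -60 - 56 = -116
Parallelogram area = |-116| = 116

cross = -116, parallelogram area = 116


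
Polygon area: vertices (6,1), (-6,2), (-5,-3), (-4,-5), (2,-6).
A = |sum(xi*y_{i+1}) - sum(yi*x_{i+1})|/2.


sum(xi*y_{i+1}) = 6*2 - 6*(-3) - 5*(-5) - 4*(-6) + 2*1 = 81
sum(yi*x_{i+1}) = 1*(-6) + 2*(-5) - 3*(-4) - 5*2 - 6*6 = -50
Area = |81 + 50|/2 = 131/2 = 65.5000

65.5000 sq units


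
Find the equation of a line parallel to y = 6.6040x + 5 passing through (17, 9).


Parallel lines have equal slopes.
m2 = 6.6040
b2 = 9 - 6.6040*17 = -103.2680

y = 6.6040x - 103.2680


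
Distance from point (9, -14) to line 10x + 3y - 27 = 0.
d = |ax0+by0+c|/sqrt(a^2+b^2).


|10*9 + 3*(-14) - 27| = |21| = 21
sqrt(100 + 9) = sqrt(109) = 10.4403
d = 21/sqrt(109) = 2.0114

2.0114


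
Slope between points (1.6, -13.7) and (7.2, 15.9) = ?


dy = 15.9 + 13.7 = 29.6
dx = 7.2 - 1.6 = 5.6
m = 29.6/5.6 = 5.2857

m = 5.2857


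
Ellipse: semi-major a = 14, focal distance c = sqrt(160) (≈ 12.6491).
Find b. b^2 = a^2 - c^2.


b^2 = 14^2 - (sqrt(160))^2 = 196 - 160 = 36
b = sqrt(36) = 6

b = 6


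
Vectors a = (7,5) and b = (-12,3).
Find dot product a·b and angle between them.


a·b = 7*(-12) + 5*3 = -84 + 15 = -69
|a| = sqrt(49+25) = 8.6023
|b| = sqrt(144+9) = 12.3693
cos(theta) = -69/(sqrt(74)*sqrt(153)) = -69/sqrt(11322) = -0.648466
theta = arccos(-69/sqrt(11322)) = 130.4261 degrees

a·b = -69, theta = 130.4261 deg


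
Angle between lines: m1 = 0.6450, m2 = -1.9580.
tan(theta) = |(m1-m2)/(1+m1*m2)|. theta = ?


m1-m2 = 2.603
1+m1*m2 = -0.26291
tan(theta) = |2.603/(-0.26291)| = 9.900726
theta = arctan(|2.603/(-0.26291)|) = 84.2325 degrees (acute angle)

84.2325 degrees


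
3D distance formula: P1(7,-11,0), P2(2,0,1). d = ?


dx=-5, dy=11, dz=1
d = sqrt(25+121+1) = sqrt(147) = 12.1244

12.1244


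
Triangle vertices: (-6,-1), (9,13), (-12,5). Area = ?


-6*(13-5) = -48
9*(5+ 1) = 54
-12*(-1-13) = 168
sum = 174
Area = |174|/2 = 87.0000

87.0000 sq units


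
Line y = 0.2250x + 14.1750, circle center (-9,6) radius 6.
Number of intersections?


Substitute y = 0.2250x + 14.1750: (x+ 9)^2 + (0.2250x+14.1750-6)^2 = 36
Expand to Ax^2 + Bx + C = 0, where b-k = 8.175
A = 1+m^2 = 1.050625
B = 2(m(b-k) - h) = 2(0.2250*8.175 + 9) = 21.67875
C = h^2 + (b-k)^2 - r^2 = 81 + 66.830625 - 36 = 111.830625
disc = B^2-4AC = 469.9682 - 469.9682 = 0
disc = 0

1 intersection point (tangent)


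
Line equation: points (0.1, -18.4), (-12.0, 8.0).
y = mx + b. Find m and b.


m = (26.4)/(-12.1) = -2.1818
b = y1 - m*x1 = -18.4 - (26.4*0.1)/(-12.1) = -18.4 + 0.2182 = -18.1818

y = -2.1818x - 18.1818


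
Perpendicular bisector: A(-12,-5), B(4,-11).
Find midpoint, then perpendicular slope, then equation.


Midpoint = (-4, -8)
Slope of AB = dy/dx = -6/16 = -0.3750
Perp slope = -dx/dy = 16/6 = 2.6667
b = My - (perp slope)*Mx = -8 + (16*(-4))/(-6) = -8 + 10.6667 = 2.6667

y = 2.6667x + 2.6667


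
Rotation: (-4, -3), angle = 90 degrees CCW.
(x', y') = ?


cos(90) = 0, sin(90) = 1
x' = -4*0 + 3*1 = 3
y' = -4*1 - 3*0 = -4

(3, -4)


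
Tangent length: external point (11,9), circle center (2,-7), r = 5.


d = sqrt((11-2)^2 + (9+ 7)^2) = sqrt(81+256) = 18.3576
L = sqrt(337.0000 - 25) = sqrt(312.0000) = 17.6635

17.6635


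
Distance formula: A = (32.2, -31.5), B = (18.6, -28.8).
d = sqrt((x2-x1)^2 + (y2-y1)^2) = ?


dx = 18.6 - 32.2 = -13.6
dy = -28.8 + 31.5 = 2.7
d = sqrt(184.96 + 7.29) = sqrt(192.25) = 13.8654

13.8654


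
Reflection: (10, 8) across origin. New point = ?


Reflection rule for origin: (-x, -y)
(10, 8) -> (-10, -8)

(-10, -8)


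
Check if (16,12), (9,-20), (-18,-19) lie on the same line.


16*(-20+ 19) + 9*(-19-12) - 18*(12+ 20)
= -16 - 279 - 576 = -871

No, not collinear (determinant = -871)


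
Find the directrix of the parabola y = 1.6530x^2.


a = 1.6530
1/(4a) = 0.1512
directrix: y = -0.1512 = -0.1512

y = -0.1512


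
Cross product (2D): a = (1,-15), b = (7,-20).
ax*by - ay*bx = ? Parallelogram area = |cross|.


cross = 1*(-20) + 15*7 = -20 + 105 = 85
Parallelogram area = |85| = 85

cross = 85, parallelogram area = 85


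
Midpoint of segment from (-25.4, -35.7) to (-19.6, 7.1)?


Mx = (-25.4 - 19.6)/2 = -45.0/2 = -22.5000
My = (-35.7 + 7.1)/2 = -28.6/2 = -14.3000

(-22.5000, -14.3000)


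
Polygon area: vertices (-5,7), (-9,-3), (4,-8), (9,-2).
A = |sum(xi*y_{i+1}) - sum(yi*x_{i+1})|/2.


sum(xi*y_{i+1}) = -5*(-3) - 9*(-8) + 4*(-2) + 9*7 = 142
sum(yi*x_{i+1}) = 7*(-9) - 3*4 - 8*9 - 2*(-5) = -137
Area = |142 + 137|/2 = 279/2 = 139.5000

139.5000 sq units


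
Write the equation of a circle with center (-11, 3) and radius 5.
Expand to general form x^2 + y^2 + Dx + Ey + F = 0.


(x+ 11)^2 + (y-3)^2 = 5^2
D = -2h = 22, E = -2k = -6
F = h^2+k^2-r^2 = 121+9-25 = 105

x^2 + y^2 + 22x - 6y + 105 = 0


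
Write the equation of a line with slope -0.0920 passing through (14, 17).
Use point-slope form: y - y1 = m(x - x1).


y - 17 = -0.0920(x - 14)
y = -0.0920x + 17 + 0.0920*14
y = -0.0920x + 18.2880

y = -0.0920x + 18.2880


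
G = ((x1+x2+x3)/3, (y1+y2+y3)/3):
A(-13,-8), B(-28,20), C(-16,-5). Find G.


Gx = (-13- 28- 16)/3 = -57/3 = -19.0000
Gy = (-8+20- 5)/3 = 7/3 = 2.3333

G = (-19.0000, 2.3333)


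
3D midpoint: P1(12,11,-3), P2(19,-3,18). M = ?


Mx = (12+19)/2 = 15.5000
My = (11- 3)/2 = 4.0000
Mz = (-3+18)/2 = 7.5000

M = (15.5000, 4.0000, 7.5000)


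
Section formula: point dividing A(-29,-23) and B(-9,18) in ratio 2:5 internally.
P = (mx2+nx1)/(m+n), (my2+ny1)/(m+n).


Px = (2*(-9) + 5*(-29))/7 = -163/7 = -23.2857
Py = (2*18 + 5*(-23))/7 = -79/7 = -11.2857

P = (-23.2857, -11.2857)


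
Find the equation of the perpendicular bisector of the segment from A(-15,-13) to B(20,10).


Midpoint = (2.5, -1.5)
Slope of AB = dy/dx = 23/35 = 0.6571
Perp slope = -dx/dy = -35/23 = -1.5217
b = My - (perp slope)*Mx = -1.5 + (35*2.5)/23 = -1.5 + 3.8043 = 2.3043

y = -1.5217x + 2.3043


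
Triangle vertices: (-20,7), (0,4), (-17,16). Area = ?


-20*(4-16) = 240
0*(16-7) = 0
-17*(7-4) = -51
sum = 189
Area = |189|/2 = 94.5000

94.5000 sq units


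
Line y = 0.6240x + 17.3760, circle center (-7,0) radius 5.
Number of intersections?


Substitute y = 0.6240x + 17.3760: (x+ 7)^2 + (0.6240x+17.3760-0)^2 = 25
Expand to Ax^2 + Bx + C = 0, where b-k = 17.376
A = 1+m^2 = 1.389376
B = 2(m(b-k) - h) = 2(0.6240*17.376 + 7) = 35.685248
C = h^2 + (b-k)^2 - r^2 = 49 + 301.925376 - 25 = 325.925376
disc = B^2-4AC = 1273.4369 - 1811.3316 = -537.8947
disc < 0

0 intersection points


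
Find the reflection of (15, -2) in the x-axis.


Reflection rule for x-axis: (x, -y)
(15, -2) -> (15, 2)

(15, 2)


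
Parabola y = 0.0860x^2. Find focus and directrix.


a = 0.0860
1/(4a) = 2.9070
Focus = (0, 2.9070)
Directrix: y = -2.9070

Focus = (0, 2.9070), Directrix: y = -2.9070


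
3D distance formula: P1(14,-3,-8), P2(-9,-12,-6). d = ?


dx=-23, dy=-9, dz=2
d = sqrt(529+81+4) = sqrt(614) = 24.7790

24.7790


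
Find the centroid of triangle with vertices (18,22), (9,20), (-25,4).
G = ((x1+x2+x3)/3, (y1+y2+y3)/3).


Gx = (18+9- 25)/3 = 2/3 = 0.6667
Gy = (22+20+4)/3 = 46/3 = 15.3333

G = (0.6667, 15.3333)


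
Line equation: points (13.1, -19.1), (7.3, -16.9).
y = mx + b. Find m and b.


m = (2.2)/(-5.8) = -0.3793
b = y1 - m*x1 = -19.1 - (2.2*13.1)/(-5.8) = -19.1 + 4.9690 = -14.1310

y = -0.3793x - 14.1310


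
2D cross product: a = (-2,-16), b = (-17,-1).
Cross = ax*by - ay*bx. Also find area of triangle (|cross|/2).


cross = -2*(-1) + 16*(-17) = 2 - 272 = -270
Triangle area = |-270|/2 = 270/2 = 135.0000

cross = -270, triangle area = 135.0000


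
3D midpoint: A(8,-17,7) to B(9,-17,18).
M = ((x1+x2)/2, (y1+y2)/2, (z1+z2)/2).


Mx = (8+9)/2 = 8.5000
My = (-17- 17)/2 = -17.0000
Mz = (7+18)/2 = 12.5000

M = (8.5000, -17.0000, 12.5000)


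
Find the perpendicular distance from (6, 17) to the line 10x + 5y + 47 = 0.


|10*6 + 5*17 + 47| = |192| = 192
sqrt(100 + 25) = sqrt(125) = 11.1803
d = 192/sqrt(125) = 17.1730

17.1730


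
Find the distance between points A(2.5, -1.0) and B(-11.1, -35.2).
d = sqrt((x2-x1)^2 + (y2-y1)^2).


dx = -11.1 - 2.5 = -13.6
dy = -35.2 + 1.0 = -34.2
d = sqrt(184.96 + 1169.64) = sqrt(1354.6) = 36.8049

36.8049


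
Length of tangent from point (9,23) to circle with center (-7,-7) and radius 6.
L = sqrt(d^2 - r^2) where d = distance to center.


d = sqrt((9+ 7)^2 + (23+ 7)^2) = sqrt(256+900) = 34.0000
L = sqrt(1156.0000 - 36) = sqrt(1120.0000) = 33.4664

33.4664


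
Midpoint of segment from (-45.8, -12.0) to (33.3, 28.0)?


Mx = (-45.8 + 33.3)/2 = -12.5/2 = -6.2500
My = (-12.0 + 28.0)/2 = 16.0/2 = 8.0000

(-6.2500, 8.0000)


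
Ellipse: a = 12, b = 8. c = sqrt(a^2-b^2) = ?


c^2 = 12^2 - 8^2 = 144 - 64 = 80
c = sqrt(80) = 8.9443

c = 8.9443


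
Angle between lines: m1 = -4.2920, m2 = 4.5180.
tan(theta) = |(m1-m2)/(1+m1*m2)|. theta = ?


m1-m2 = -8.81
1+m1*m2 = -18.391256
tan(theta) = |-8.81/(-18.391256)| = 0.479032
theta = arctan(|-8.81/(-18.391256)|) = 25.5959 degrees (acute angle)

25.5959 degrees


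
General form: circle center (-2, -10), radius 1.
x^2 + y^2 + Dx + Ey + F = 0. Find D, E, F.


(x+ 2)^2 + (y+ 10)^2 = 1^2
D = -2h = 4, E = -2k = 20
F = h^2+k^2-r^2 = 4+100-1 = 103

D = 4, E = 20, F = 103


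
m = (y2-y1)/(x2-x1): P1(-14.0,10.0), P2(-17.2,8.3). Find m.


dy = 8.3 - 10.0 = -1.7
dx = -17.2 + 14.0 = -3.2
m = -1.7/(-3.2) = 0.5312

m = 0.5312


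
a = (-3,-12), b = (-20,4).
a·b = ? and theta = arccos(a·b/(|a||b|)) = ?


a·b = -3*(-20) - 12*4 = 60 - 48 = 12
|a| = sqrt(9+144) = 12.3693
|b| = sqrt(400+16) = 20.3961
cos(theta) = 12/(sqrt(153)*sqrt(416)) = 12/sqrt(63648) = 0.047565
theta = arccos(12/sqrt(63648)) = 87.2737 degrees

a·b = 12, theta = 87.2737 deg


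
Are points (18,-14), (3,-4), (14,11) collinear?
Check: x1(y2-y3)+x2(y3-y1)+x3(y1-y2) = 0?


18*(-4-11) + 3*(11+ 14) + 14*(-14+ 4)
= -270 + 75 - 140 = -335

No, not collinear (determinant = -335)


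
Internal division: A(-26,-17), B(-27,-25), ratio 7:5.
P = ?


Px = (7*(-27) + 5*(-26))/12 = -319/12 = -26.5833
Py = (7*(-25) + 5*(-17))/12 = -260/12 = -21.6667

P = (-26.5833, -21.6667)


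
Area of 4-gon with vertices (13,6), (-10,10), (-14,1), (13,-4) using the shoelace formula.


sum(xi*y_{i+1}) = 13*10 - 10*1 - 14*(-4) + 13*6 = 254
sum(yi*x_{i+1}) = 6*(-10) + 10*(-14) + 1*13 - 4*13 = -239
Area = |254 + 239|/2 = 493/2 = 246.5000

246.5000 sq units


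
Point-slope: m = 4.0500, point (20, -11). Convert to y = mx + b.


y + 11 = 4.0500(x - 20)
y = 4.0500x - 11 - 4.0500*20
y = 4.0500x - 92.0000

y = 4.0500x - 92.0000


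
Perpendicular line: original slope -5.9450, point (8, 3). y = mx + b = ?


Perpendicular slope = -1/m1 = -1/(-5.9450) = 0.1682
b2 = y0 - m2*x0 = 3 + 8/(-5.9450) = 3 - 1.3457 = 1.6543

y = 0.1682x + 1.6543


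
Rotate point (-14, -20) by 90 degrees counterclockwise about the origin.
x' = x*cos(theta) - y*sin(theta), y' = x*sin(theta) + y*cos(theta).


cos(90) = 0, sin(90) = 1
x' = -14*0 + 20*1 = 20
y' = -14*1 - 20*0 = -14

(20, -14)


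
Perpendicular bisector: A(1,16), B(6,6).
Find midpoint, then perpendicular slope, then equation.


Midpoint = (3.5, 11)
Slope of AB = dy/dx = -10/5 = -2.0000
Perp slope = -dx/dy = 5/10 = 0.5000
b = My - (perp slope)*Mx = 11 + (5*3.5)/(-10) = 11 - 1.7500 = 9.2500

y = 0.5000x + 9.2500


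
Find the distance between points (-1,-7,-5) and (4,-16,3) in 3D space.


dx=5, dy=-9, dz=8
d = sqrt(25+81+64) = sqrt(170) = 13.0384

13.0384


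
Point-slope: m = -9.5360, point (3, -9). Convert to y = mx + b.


y + 9 = -9.5360(x - 3)
y = -9.5360x - 9 + 9.5360*3
y = -9.5360x + 19.6080

y = -9.5360x + 19.6080


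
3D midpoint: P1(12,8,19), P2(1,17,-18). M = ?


Mx = (12+1)/2 = 6.5000
My = (8+17)/2 = 12.5000
Mz = (19- 18)/2 = 0.5000

M = (6.5000, 12.5000, 0.5000)


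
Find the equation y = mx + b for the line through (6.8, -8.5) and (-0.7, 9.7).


m = (18.2)/(-7.5) = -2.4267
b = y1 - m*x1 = -8.5 - (18.2*6.8)/(-7.5) = -8.5 + 16.5013 = 8.0013

y = -2.4267x + 8.0013


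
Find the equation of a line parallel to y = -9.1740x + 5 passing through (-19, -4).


Parallel lines have equal slopes.
m2 = -9.1740
b2 = -4 + 9.1740*(-19) = -178.3060

y = -9.1740x - 178.3060


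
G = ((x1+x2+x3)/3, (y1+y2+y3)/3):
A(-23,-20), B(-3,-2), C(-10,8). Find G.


Gx = (-23- 3- 10)/3 = -36/3 = -12.0000
Gy = (-20- 2+8)/3 = -14/3 = -4.6667

G = (-12.0000, -4.6667)


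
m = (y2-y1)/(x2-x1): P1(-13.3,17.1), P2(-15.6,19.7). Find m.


dy = 19.7 - 17.1 = 2.6
dx = -15.6 + 13.3 = -2.3
m = 2.6/(-2.3) = -1.1304

m = -1.1304


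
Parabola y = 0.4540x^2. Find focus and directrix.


a = 0.4540
1/(4a) = 0.5507
Focus = (0, 0.5507)
Directrix: y = -0.5507

Focus = (0, 0.5507), Directrix: y = -0.5507


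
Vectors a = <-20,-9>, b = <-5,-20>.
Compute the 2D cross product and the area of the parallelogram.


cross = -20*(-20) + 9*(-5) = 400 - 45 = 355
Parallelogram area = |355| = 355

cross = 355, parallelogram area = 355


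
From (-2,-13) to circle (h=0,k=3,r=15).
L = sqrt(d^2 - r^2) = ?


d = sqrt((-2-0)^2 + (-13-3)^2) = sqrt(4+256) = 16.1245
L = sqrt(260.0000 - 225) = sqrt(35.0000) = 5.9161

5.9161


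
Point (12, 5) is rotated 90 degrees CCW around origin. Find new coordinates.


cos(90) = 0, sin(90) = 1
x' = 12*0 - 5*1 = -5
y' = 12*1 + 5*0 = 12

(-5, 12)


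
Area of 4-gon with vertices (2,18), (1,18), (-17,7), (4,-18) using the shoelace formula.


sum(xi*y_{i+1}) = 2*18 + 1*7 - 17*(-18) + 4*18 = 421
sum(yi*x_{i+1}) = 18*1 + 18*(-17) + 7*4 - 18*2 = -296
Area = |421 + 296|/2 = 717/2 = 358.5000

358.5000 sq units


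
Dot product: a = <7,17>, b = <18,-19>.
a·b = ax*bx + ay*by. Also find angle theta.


a·b = 7*18 + 17*(-19) = 126 - 323 = -197
|a| = sqrt(49+289) = 18.3848
|b| = sqrt(324+361) = 26.1725
cos(theta) = -197/(sqrt(338)*sqrt(685)) = -197/sqrt(231530) = -0.409414
theta = arccos(-197/sqrt(231530)) = 114.1680 degrees

a·b = -197, theta = 114.1680 deg


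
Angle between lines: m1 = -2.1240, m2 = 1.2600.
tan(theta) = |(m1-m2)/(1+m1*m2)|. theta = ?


m1-m2 = -3.384
1+m1*m2 = -1.67624
tan(theta) = |-3.384/(-1.67624)| = 2.018804
theta = arctan(|-3.384/(-1.67624)|) = 63.6488 degrees (acute angle)

63.6488 degrees


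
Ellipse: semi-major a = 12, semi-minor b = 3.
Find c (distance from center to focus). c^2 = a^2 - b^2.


c^2 = 12^2 - 3^2 = 144 - 9 = 135
c = sqrt(135) = 11.6190

c = 11.6190


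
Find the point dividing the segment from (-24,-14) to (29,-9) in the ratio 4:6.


Px = (4*29 + 6*(-24))/10 = -28/10 = -2.8000
Py = (4*(-9) + 6*(-14))/10 = -120/10 = -12.0000

P = (-2.8000, -12.0000)


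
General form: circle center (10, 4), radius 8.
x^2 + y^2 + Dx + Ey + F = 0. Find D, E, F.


(x-10)^2 + (y-4)^2 = 8^2
D = -2h = -20, E = -2k = -8
F = h^2+k^2-r^2 = 100+16-64 = 52

D = -20, E = -8, F = 52


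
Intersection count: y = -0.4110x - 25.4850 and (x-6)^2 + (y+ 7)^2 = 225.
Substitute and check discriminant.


Substitute y = -0.4110x - 25.4850: (x-6)^2 + (-0.4110x- 25.4850+ 7)^2 = 225
Expand to Ax^2 + Bx + C = 0, where b-k = -18.485
A = 1+m^2 = 1.168921
B = 2(m(b-k) - h) = 2(-0.4110*(-18.485) - 6) = 3.19467
C = h^2 + (b-k)^2 - r^2 = 36 + 341.695225 - 225 = 152.695225
disc = B^2-4AC = 10.2059 - 713.9546 = -703.7487
disc < 0

0 intersection points


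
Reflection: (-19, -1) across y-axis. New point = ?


Reflection rule for y-axis: (-x, y)
(-19, -1) -> (19, -1)

(19, -1)


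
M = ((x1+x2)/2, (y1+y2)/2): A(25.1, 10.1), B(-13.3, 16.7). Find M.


Mx = (25.1 - 13.3)/2 = 11.8/2 = 5.9000
My = (10.1 + 16.7)/2 = 26.8/2 = 13.4000

(5.9000, 13.4000)


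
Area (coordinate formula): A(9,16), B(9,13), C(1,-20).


9*(13+ 20) = 297
9*(-20-16) = -324
1*(16-13) = 3
sum = -24
Area = |-24|/2 = 12.0000

12.0000 sq units


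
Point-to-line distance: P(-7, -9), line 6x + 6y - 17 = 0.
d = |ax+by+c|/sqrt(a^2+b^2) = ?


|6*(-7) + 6*(-9) - 17| = |-113| = 113
sqrt(36 + 36) = sqrt(72) = 8.4853
d = 113/sqrt(72) = 13.3172

13.3172


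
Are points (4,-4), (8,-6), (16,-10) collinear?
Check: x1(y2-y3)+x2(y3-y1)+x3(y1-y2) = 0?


4*(-6+ 10) + 8*(-10+ 4) + 16*(-4+ 6)
= 16 - 48 + 32 = 0

Yes, collinear (determinant = 0)


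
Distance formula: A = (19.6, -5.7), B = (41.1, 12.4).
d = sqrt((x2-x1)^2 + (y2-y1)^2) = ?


dx = 41.1 - 19.6 = 21.5
dy = 12.4 + 5.7 = 18.1
d = sqrt(462.25 + 327.61) = sqrt(789.86) = 28.1044

28.1044


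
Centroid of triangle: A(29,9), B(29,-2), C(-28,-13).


Gx = (29+29- 28)/3 = 30/3 = 10.0000
Gy = (9- 2- 13)/3 = -6/3 = -2.0000

G = (10.0000, -2.0000)


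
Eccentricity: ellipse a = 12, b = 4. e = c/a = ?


c = sqrt(144-16) = sqrt(128) = 11.3137
e = c/a = sqrt(128)/12 = 0.9428

e = 0.9428


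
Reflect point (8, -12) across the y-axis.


Reflection rule for y-axis: (-x, y)
(8, -12) -> (-8, -12)

(-8, -12)


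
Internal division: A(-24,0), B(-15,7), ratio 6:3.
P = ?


Px = (6*(-15) + 3*(-24))/9 = -162/9 = -18.0000
Py = (6*7 + 3*0)/9 = 42/9 = 4.6667

P = (-18.0000, 4.6667)


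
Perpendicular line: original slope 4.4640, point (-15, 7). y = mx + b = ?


Perpendicular slope = -1/m1 = -1/4.4640 = -0.2240
b2 = y0 - m2*x0 = 7 - 15/4.4640 = 7 - 3.3602 = 3.6398

y = -0.2240x + 3.6398


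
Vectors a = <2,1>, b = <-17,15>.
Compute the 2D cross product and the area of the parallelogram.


cross = 2*15 - 1*(-17) = 30 + 17 = 47
Parallelogram area = |47| = 47

cross = 47, parallelogram area = 47


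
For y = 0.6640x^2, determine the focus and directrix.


a = 0.6640
1/(4a) = 0.3765
Focus = (0, 0.3765)
Directrix: y = -0.3765

Focus = (0, 0.3765), Directrix: y = -0.3765


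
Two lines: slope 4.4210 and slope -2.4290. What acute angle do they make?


m1-m2 = 6.85
1+m1*m2 = -9.738609
tan(theta) = |6.85/(-9.738609)| = 0.703386
theta = arctan(|6.85/(-9.738609)|) = 35.1220 degrees (acute angle)

35.1220 degrees


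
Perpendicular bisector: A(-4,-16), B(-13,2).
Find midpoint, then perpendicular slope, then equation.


Midpoint = (-8.5, -7)
Slope of AB = dy/dx = 18/(-9) = -2.0000
Perp slope = -dx/dy = 9/18 = 0.5000
b = My - (perp slope)*Mx = -7 + (-9*(-8.5))/18 = -7 + 4.2500 = -2.7500

y = 0.5000x - 2.7500


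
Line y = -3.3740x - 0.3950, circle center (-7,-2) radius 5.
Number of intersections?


Substitute y = -3.3740x - 0.3950: (x+ 7)^2 + (-3.3740x- 0.3950+ 2)^2 = 25
Expand to Ax^2 + Bx + C = 0, where b-k = 1.605
A = 1+m^2 = 12.383876
B = 2(m(b-k) - h) = 2(-3.3740*1.605 + 7) = 3.16946
C = h^2 + (b-k)^2 - r^2 = 49 + 2.576025 - 25 = 26.576025
disc = B^2-4AC = 10.0455 - 1316.4568 = -1306.4113
disc < 0

0 intersection points


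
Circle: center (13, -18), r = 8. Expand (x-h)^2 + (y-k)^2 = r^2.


(x-13)^2 + (y+ 18)^2 = 8^2
D = -2h = -26, E = -2k = 36
F = h^2+k^2-r^2 = 169+324-64 = 429

x^2 + y^2 - 26x + 36y + 429 = 0


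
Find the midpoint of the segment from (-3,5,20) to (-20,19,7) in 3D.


Mx = (-3- 20)/2 = -11.5000
My = (5+19)/2 = 12.0000
Mz = (20+7)/2 = 13.5000

M = (-11.5000, 12.0000, 13.5000)


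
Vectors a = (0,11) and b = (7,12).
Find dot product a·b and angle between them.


a·b = 0*7 + 11*12 = 0 + 132 = 132
|a| = sqrt(0+121) = 11.0000
|b| = sqrt(49+144) = 13.8924
cos(theta) = 132/(sqrt(121)*sqrt(193)) = 132/sqrt(23353) = 0.863779
theta = arccos(132/sqrt(23353)) = 30.2564 degrees

a·b = 132, theta = 30.2564 deg


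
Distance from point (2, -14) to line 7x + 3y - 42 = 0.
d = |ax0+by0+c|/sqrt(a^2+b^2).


|7*2 + 3*(-14) - 42| = |-70| = 70
sqrt(49 + 9) = sqrt(58) = 7.6158
d = 70/sqrt(58) = 9.1915

9.1915


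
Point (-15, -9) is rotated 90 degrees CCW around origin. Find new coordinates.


cos(90) = 0, sin(90) = 1
x' = -15*0 + 9*1 = 9
y' = -15*1 - 9*0 = -15

(9, -15)


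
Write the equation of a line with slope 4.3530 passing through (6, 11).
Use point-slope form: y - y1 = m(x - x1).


y - 11 = 4.3530(x - 6)
y = 4.3530x + 11 - 4.3530*6
y = 4.3530x - 15.1180

y = 4.3530x - 15.1180


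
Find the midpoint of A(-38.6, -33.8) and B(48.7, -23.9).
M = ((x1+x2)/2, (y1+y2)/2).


Mx = (-38.6 + 48.7)/2 = 10.1/2 = 5.0500
My = (-33.8 - 23.9)/2 = -57.7/2 = -28.8500

(5.0500, -28.8500)


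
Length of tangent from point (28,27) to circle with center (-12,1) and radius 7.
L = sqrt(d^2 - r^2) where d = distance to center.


d = sqrt((28+ 12)^2 + (27-1)^2) = sqrt(1600+676) = 47.7074
L = sqrt(2276.0000 - 49) = sqrt(2227.0000) = 47.1911

47.1911


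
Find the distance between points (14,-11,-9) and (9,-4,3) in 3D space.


dx=-5, dy=7, dz=12
d = sqrt(25+49+144) = sqrt(218) = 14.7648

14.7648


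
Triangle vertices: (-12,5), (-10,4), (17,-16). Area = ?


-12*(4+ 16) = -240
-10*(-16-5) = 210
17*(5-4) = 17
sum = -13
Area = |-13|/2 = 6.5000

6.5000 sq units


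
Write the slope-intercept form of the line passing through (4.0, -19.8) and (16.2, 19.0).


m = (38.8)/(12.2) = 3.1803
b = y1 - m*x1 = -19.8 - (38.8*4.0)/(12.2) = -19.8 - 12.7213 = -32.5213

y = 3.1803x - 32.5213


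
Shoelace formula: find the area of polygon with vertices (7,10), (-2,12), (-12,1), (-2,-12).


sum(xi*y_{i+1}) = 7*12 - 2*1 - 12*(-12) - 2*10 = 206
sum(yi*x_{i+1}) = 10*(-2) + 12*(-12) + 1*(-2) - 12*7 = -250
Area = |206 + 250|/2 = 456/2 = 228.0000

228.0000 sq units


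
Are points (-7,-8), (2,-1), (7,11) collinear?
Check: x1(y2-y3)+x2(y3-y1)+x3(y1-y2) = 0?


-7*(-1-11) + 2*(11+ 8) + 7*(-8+ 1)
= 84 + 38 - 49 = 73

No, not collinear (determinant = 73)


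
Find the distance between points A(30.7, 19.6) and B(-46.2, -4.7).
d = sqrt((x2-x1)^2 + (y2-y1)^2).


dx = -46.2 - 30.7 = -76.9
dy = -4.7 - 19.6 = -24.3
d = sqrt(5913.61 + 590.49) = sqrt(6504.1) = 80.6480

80.6480


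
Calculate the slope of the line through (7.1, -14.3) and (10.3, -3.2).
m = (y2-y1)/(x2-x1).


dy = -3.2 + 14.3 = 11.1
dx = 10.3 - 7.1 = 3.2
m = 11.1/3.2 = 3.4687

m = 3.4687


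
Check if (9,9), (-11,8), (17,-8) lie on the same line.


9*(8+ 8) - 11*(-8-9) + 17*(9-8)
= 144 + 187 + 17 = 348

No, not collinear (determinant = 348)


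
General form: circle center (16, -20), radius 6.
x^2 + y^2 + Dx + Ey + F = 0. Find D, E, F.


(x-16)^2 + (y+ 20)^2 = 6^2
D = -2h = -32, E = -2k = 40
F = h^2+k^2-r^2 = 256+400-36 = 620

D = -32, E = 40, F = 620


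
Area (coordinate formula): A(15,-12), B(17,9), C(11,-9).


15*(9+ 9) = 270
17*(-9+ 12) = 51
11*(-12-9) = -231
sum = 90
Area = |90|/2 = 45.0000

45.0000 sq units


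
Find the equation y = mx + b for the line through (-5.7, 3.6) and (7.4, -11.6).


m = (-15.2)/(13.1) = -1.1603
b = y1 - m*x1 = 3.6 - (-15.2*(-5.7))/(13.1) = 3.6 - 6.6137 = -3.0137

y = -1.1603x - 3.0137


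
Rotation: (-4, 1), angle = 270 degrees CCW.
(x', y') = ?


cos(270) = 0, sin(270) = -1
x' = -4*0 - 1*(-1) = 1
y' = -4*(-1) + 1*0 = 4

(1, 4)


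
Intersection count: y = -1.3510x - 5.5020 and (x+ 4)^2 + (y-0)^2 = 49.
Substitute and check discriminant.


Substitute y = -1.3510x - 5.5020: (x+ 4)^2 + (-1.3510x- 5.5020-0)^2 = 49
Expand to Ax^2 + Bx + C = 0, where b-k = -5.502
A = 1+m^2 = 2.825201
B = 2(m(b-k) - h) = 2(-1.3510*(-5.502) + 4) = 22.866404
C = h^2 + (b-k)^2 - r^2 = 16 + 30.272004 - 49 = -2.727996
disc = B^2-4AC = 522.8724 + 30.8285 = 553.7009
disc > 0

2 intersection points


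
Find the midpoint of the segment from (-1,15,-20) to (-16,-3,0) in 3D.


Mx = (-1- 16)/2 = -8.5000
My = (15- 3)/2 = 6.0000
Mz = (-20+0)/2 = -10.0000

M = (-8.5000, 6.0000, -10.0000)


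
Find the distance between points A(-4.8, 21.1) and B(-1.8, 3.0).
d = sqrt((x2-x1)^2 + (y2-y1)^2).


dx = -1.8 + 4.8 = 3.0
dy = 3.0 - 21.1 = -18.1
d = sqrt(9.0 + 327.61) = sqrt(336.61) = 18.3469

18.3469


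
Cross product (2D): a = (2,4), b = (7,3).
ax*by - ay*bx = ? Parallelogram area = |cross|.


cross = 2*3 - 4*7 = 6 - 28 = -22
Parallelogram area = |-22| = 22

cross = -22, parallelogram area = 22


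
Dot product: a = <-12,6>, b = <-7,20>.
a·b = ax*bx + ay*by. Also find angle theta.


a·b = -12*(-7) + 6*20 = 84 + 120 = 204
|a| = sqrt(144+36) = 13.4164
|b| = sqrt(49+400) = 21.1896
cos(theta) = 204/(sqrt(180)*sqrt(449)) = 204/sqrt(80820) = 0.717581
theta = arccos(204/sqrt(80820)) = 44.1449 degrees

a·b = 204, theta = 44.1449 deg


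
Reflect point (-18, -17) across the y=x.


Reflection rule for y=x: (y, x)
(-18, -17) -> (-17, -18)

(-17, -18)


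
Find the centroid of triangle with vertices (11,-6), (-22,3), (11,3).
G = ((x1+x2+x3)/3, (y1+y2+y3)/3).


Gx = (11- 22+11)/3 = 0/3 = 0
Gy = (-6+3+3)/3 = 0/3 = 0

G = (0, 0)


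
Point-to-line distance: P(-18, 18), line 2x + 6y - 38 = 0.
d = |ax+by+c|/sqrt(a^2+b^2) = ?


|2*(-18) + 6*18 - 38| = |34| = 34
sqrt(4 + 36) = sqrt(40) = 6.3246
d = 34/sqrt(40) = 5.3759

5.3759


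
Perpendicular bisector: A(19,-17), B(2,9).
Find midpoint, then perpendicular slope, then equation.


Midpoint = (10.5, -4)
Slope of AB = dy/dx = 26/(-17) = -1.5294
Perp slope = -dx/dy = 17/26 = 0.6538
b = My - (perp slope)*Mx = -4 + (-17*10.5)/26 = -4 - 6.8654 = -10.8654

y = 0.6538x - 10.8654


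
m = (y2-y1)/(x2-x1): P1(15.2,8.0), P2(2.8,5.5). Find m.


dy = 5.5 - 8.0 = -2.5
dx = 2.8 - 15.2 = -12.4
m = -2.5/(-12.4) = 0.2016

m = 0.2016


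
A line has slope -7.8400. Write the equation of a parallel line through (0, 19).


Parallel lines have equal slopes.
m2 = -7.8400
b2 = 19 + 7.8400*0 = 19.0000

y = -7.8400x + 19.0000


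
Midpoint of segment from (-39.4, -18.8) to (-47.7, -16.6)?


Mx = (-39.4 - 47.7)/2 = -87.1/2 = -43.5500
My = (-18.8 - 16.6)/2 = -35.4/2 = -17.7000

(-43.5500, -17.7000)


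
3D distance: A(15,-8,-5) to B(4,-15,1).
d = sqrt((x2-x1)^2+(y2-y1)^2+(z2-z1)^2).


dx=-11, dy=-7, dz=6
d = sqrt(121+49+36) = sqrt(206) = 14.3527

14.3527


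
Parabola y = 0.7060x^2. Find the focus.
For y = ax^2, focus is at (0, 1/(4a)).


a = 0.7060
4a = 2.8240
focus = (0, 1/2.8240) = (0, 0.3541)

Focus = (0, 0.3541)


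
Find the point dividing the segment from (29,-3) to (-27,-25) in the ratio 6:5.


Px = (6*(-27) + 5*29)/11 = -17/11 = -1.5455
Py = (6*(-25) + 5*(-3))/11 = -165/11 = -15.0000

P = (-1.5455, -15.0000)


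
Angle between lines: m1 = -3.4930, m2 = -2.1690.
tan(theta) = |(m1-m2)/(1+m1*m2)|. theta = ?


m1-m2 = -1.324
1+m1*m2 = 8.576317
tan(theta) = |-1.324/8.576317| = 0.154379
theta = arctan(|-1.324/8.576317|) = 8.7760 degrees (acute angle)

8.7760 degrees


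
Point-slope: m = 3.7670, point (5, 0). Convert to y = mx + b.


y - 0 = 3.7670(x - 5)
y = 3.7670x + 0 - 3.7670*5
y = 3.7670x - 18.8350

y = 3.7670x - 18.8350


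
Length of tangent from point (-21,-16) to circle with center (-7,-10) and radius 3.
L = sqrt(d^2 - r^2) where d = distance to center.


d = sqrt((-21+ 7)^2 + (-16+ 10)^2) = sqrt(196+36) = 15.2315
L = sqrt(232.0000 - 9) = sqrt(223.0000) = 14.9332

14.9332


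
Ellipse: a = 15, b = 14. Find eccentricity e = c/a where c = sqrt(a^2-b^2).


c = sqrt(225-196) = sqrt(29) = 5.3852
e = c/a = sqrt(29)/15 = 0.3590

e = 0.3590


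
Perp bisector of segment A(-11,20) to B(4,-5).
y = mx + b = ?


Midpoint = (-3.5, 7.5)
Slope of AB = dy/dx = -25/15 = -1.6667
Perp slope = -dx/dy = 15/25 = 0.6000
b = My - (perp slope)*Mx = 7.5 + (15*(-3.5))/(-25) = 7.5 + 2.1000 = 9.6000

y = 0.6000x + 9.6000


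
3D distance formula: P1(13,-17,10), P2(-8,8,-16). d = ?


dx=-21, dy=25, dz=-26
d = sqrt(441+625+676) = sqrt(1742) = 41.7373

41.7373


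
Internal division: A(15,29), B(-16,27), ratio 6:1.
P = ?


Px = (6*(-16) + 1*15)/7 = -81/7 = -11.5714
Py = (6*27 + 1*29)/7 = 191/7 = 27.2857

P = (-11.5714, 27.2857)


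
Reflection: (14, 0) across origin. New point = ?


Reflection rule for origin: (-x, -y)
(14, 0) -> (-14, 0)

(-14, 0)


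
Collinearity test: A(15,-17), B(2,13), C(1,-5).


15*(13+ 5) + 2*(-5+ 17) + 1*(-17-13)
= 270 + 24 - 30 = 264

No, not collinear (determinant = 264)


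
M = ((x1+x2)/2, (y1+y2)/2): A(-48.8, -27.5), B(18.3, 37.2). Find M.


Mx = (-48.8 + 18.3)/2 = -30.5/2 = -15.2500
My = (-27.5 + 37.2)/2 = 9.7/2 = 4.8500

(-15.2500, 4.8500)


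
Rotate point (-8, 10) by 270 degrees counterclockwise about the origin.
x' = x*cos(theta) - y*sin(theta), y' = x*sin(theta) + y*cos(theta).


cos(270) = 0, sin(270) = -1
x' = -8*0 - 10*(-1) = 10
y' = -8*(-1) + 10*0 = 8

(10, 8)


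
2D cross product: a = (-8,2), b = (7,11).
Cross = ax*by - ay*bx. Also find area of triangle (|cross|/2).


cross = -8*11 - 2*7 = -88 - 14 = -102
Triangle area = |-102|/2 = 102/2 = 51.0000

cross = -102, triangle area = 51.0000


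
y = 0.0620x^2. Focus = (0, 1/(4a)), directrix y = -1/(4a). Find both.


a = 0.0620
1/(4a) = 4.0323
Focus = (0, 4.0323)
Directrix: y = -4.0323

Focus = (0, 4.0323), Directrix: y = -4.0323


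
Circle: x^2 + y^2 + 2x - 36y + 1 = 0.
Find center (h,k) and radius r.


h = -D/2 = -2/2 = -1
k = -E/2 = 36/2 = 18
r^2 = h^2 + k^2 - F = 1 + 324 - 1 = 324
r = 18

Center (-1, 18), radius = 18


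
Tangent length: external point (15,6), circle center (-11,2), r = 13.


d = sqrt((15+ 11)^2 + (6-2)^2) = sqrt(676+16) = 26.3059
L = sqrt(692.0000 - 169) = sqrt(523.0000) = 22.8692

22.8692


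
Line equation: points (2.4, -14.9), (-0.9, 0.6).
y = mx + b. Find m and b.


m = (15.5)/(-3.3) = -4.6970
b = y1 - m*x1 = -14.9 - (15.5*2.4)/(-3.3) = -14.9 + 11.2727 = -3.6273

y = -4.6970x - 3.6273


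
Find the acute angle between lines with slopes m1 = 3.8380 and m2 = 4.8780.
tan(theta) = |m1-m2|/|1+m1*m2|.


m1-m2 = -1.04
1+m1*m2 = 19.721764
tan(theta) = |-1.04/19.721764| = 0.052734
theta = arctan(|-1.04/19.721764|) = 3.0186 degrees (acute angle)

3.0186 degrees


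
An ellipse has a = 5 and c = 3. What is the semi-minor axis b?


b^2 = 5^2 - (3)^2 = 25 - 9 = 16
b = sqrt(16) = 4

b = 4


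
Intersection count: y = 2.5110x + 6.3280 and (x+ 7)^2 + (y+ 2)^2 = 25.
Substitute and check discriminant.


Substitute y = 2.5110x + 6.3280: (x+ 7)^2 + (2.5110x+6.3280+ 2)^2 = 25
Expand to Ax^2 + Bx + C = 0, where b-k = 8.328
A = 1+m^2 = 7.305121
B = 2(m(b-k) - h) = 2(2.5110*8.328 + 7) = 55.823216
C = h^2 + (b-k)^2 - r^2 = 49 + 69.355584 - 25 = 93.355584
disc = B^2-4AC = 3116.2314 - 2727.8953 = 388.3361
disc > 0

2 intersection points


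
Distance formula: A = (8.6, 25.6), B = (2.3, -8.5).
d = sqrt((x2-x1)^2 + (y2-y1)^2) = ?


dx = 2.3 - 8.6 = -6.3
dy = -8.5 - 25.6 = -34.1
d = sqrt(39.69 + 1162.81) = sqrt(1202.5) = 34.6771

34.6771


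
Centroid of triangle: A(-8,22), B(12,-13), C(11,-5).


Gx = (-8+12+11)/3 = 15/3 = 5.0000
Gy = (22- 13- 5)/3 = 4/3 = 1.3333

G = (5.0000, 1.3333)


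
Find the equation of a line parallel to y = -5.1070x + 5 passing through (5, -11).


Parallel lines have equal slopes.
m2 = -5.1070
b2 = -11 + 5.1070*5 = 14.5350

y = -5.1070x + 14.5350


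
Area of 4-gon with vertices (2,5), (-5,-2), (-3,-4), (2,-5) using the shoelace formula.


sum(xi*y_{i+1}) = 2*(-2) - 5*(-4) - 3*(-5) + 2*5 = 41
sum(yi*x_{i+1}) = 5*(-5) - 2*(-3) - 4*2 - 5*2 = -37
Area = |41 + 37|/2 = 78/2 = 39.0000

39.0000 sq units


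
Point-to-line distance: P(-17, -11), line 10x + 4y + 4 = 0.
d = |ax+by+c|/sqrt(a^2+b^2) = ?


|10*(-17) + 4*(-11) + 4| = |-210| = 210
sqrt(100 + 16) = sqrt(116) = 10.7703
d = 210/sqrt(116) = 19.4980

19.4980


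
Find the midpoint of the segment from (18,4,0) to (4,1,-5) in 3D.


Mx = (18+4)/2 = 11.0000
My = (4+1)/2 = 2.5000
Mz = (0- 5)/2 = -2.5000

M = (11.0000, 2.5000, -2.5000)


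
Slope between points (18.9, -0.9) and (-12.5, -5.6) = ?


dy = -5.6 + 0.9 = -4.7
dx = -12.5 - 18.9 = -31.4
m = -4.7/(-31.4) = 0.1497

m = 0.1497


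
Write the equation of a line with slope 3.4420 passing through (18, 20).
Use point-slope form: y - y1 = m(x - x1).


y - 20 = 3.4420(x - 18)
y = 3.4420x + 20 - 3.4420*18
y = 3.4420x - 41.9560

y = 3.4420x - 41.9560


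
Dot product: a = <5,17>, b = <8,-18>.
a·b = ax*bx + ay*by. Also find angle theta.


a·b = 5*8 + 17*(-18) = 40 - 306 = -266
|a| = sqrt(25+289) = 17.7200
|b| = sqrt(64+324) = 19.6977
cos(theta) = -266/(sqrt(314)*sqrt(388)) = -266/sqrt(121832) = -0.762081
theta = arccos(-266/sqrt(121832)) = 139.6480 degrees

a·b = -266, theta = 139.6480 deg


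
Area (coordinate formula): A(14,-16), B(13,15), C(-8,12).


14*(15-12) = 42
13*(12+ 16) = 364
-8*(-16-15) = 248
sum = 654
Area = |654|/2 = 327.0000

327.0000 sq units


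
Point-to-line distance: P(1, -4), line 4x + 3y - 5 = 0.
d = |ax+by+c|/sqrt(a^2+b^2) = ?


|4*1 + 3*(-4) - 5| = |-13| = 13
sqrt(16 + 9) = sqrt(25) = 5.0000
d = 13/sqrt(25) = 2.6000

2.6000


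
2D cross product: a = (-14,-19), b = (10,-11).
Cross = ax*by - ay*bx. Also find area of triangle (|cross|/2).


cross = -14*(-11) + 19*10 = 154 + 190 = 344
Triangle area = |344|/2 = 344/2 = 172.0000

cross = 344, triangle area = 172.0000


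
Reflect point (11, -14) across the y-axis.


Reflection rule for y-axis: (-x, y)
(11, -14) -> (-11, -14)

(-11, -14)


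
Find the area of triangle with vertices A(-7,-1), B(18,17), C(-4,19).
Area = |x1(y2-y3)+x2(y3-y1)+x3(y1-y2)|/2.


-7*(17-19) = 14
18*(19+ 1) = 360
-4*(-1-17) = 72
sum = 446
Area = |446|/2 = 223.0000

223.0000 sq units


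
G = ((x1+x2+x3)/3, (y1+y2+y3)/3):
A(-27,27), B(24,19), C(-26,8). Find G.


Gx = (-27+24- 26)/3 = -29/3 = -9.6667
Gy = (27+19+8)/3 = 54/3 = 18.0000

G = (-9.6667, 18.0000)


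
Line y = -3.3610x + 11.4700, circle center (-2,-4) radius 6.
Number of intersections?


Substitute y = -3.3610x + 11.4700: (x+ 2)^2 + (-3.3610x+11.4700+ 4)^2 = 36
Expand to Ax^2 + Bx + C = 0, where b-k = 15.47
A = 1+m^2 = 12.296321
B = 2(m(b-k) - h) = 2(-3.3610*15.47 + 2) = -99.98934
C = h^2 + (b-k)^2 - r^2 = 4 + 239.3209 - 36 = 207.3209
disc = B^2-4AC = 9997.8681 - 10197.1373 = -199.2692
disc < 0

0 intersection points


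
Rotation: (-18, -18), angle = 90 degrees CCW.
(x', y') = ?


cos(90) = 0, sin(90) = 1
x' = -18*0 + 18*1 = 18
y' = -18*1 - 18*0 = -18

(18, -18)


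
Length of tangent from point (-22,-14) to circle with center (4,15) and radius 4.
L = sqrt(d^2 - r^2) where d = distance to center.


d = sqrt((-22-4)^2 + (-14-15)^2) = sqrt(676+841) = 38.9487
L = sqrt(1517.0000 - 16) = sqrt(1501.0000) = 38.7427

38.7427
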